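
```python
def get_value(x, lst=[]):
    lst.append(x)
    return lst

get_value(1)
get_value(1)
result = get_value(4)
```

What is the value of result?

Step 1: Mutable default argument gotcha! The list [] is created once.
Step 2: Each call appends to the SAME list: [1], [1, 1], [1, 1, 4].
Step 3: result = [1, 1, 4]

The answer is [1, 1, 4].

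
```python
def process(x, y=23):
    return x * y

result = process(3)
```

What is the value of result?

Step 1: process(3) uses default y = 23.
Step 2: Returns 3 * 23 = 69.
Step 3: result = 69

The answer is 69.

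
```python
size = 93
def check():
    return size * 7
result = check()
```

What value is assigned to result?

Step 1: size = 93 is defined globally.
Step 2: check() looks up size from global scope = 93, then computes 93 * 7 = 651.
Step 3: result = 651

The answer is 651.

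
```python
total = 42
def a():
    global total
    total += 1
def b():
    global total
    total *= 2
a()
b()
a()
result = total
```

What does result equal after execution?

Step 1: total = 42.
Step 2: a(): total = 42 + 1 = 43.
Step 3: b(): total = 43 * 2 = 86.
Step 4: a(): total = 86 + 1 = 87

The answer is 87.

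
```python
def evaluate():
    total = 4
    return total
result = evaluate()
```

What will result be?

Step 1: evaluate() defines total = 4 in its local scope.
Step 2: return total finds the local variable total = 4.
Step 3: result = 4

The answer is 4.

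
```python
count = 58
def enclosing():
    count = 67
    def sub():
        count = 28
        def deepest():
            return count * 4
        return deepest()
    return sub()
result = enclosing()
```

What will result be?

Step 1: deepest() looks up count through LEGB: not local, finds count = 28 in enclosing sub().
Step 2: Returns 28 * 4 = 112.
Step 3: result = 112

The answer is 112.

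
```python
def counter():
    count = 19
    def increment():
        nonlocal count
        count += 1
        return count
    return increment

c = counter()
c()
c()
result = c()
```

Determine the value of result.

Step 1: counter() creates closure with count = 19.
Step 2: Each c() call increments count via nonlocal. After 3 calls: 19 + 3 = 22.
Step 3: result = 22

The answer is 22.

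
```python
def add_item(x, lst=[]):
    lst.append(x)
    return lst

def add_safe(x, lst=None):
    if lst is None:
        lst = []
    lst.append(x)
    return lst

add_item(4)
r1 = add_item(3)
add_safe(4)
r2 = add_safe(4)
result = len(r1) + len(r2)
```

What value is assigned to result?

Step 1: add_item shares mutable default: after 2 calls, lst = [4, 3], len = 2.
Step 2: add_safe creates fresh list each time: r2 = [4], len = 1.
Step 3: result = 2 + 1 = 3

The answer is 3.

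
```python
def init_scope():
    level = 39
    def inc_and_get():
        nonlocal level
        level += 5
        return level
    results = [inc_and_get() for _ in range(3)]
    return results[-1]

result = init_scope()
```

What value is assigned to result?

Step 1: level = 39.
Step 2: Three calls to inc_and_get(), each adding 5.
Step 3: Last value = 39 + 5 * 3 = 54

The answer is 54.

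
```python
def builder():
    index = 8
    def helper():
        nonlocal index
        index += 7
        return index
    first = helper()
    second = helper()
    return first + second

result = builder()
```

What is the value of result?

Step 1: index starts at 8.
Step 2: First call: index = 8 + 7 = 15, returns 15.
Step 3: Second call: index = 15 + 7 = 22, returns 22.
Step 4: result = 15 + 22 = 37

The answer is 37.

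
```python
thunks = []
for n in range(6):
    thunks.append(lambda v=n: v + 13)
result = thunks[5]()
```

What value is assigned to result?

Step 1: Default argument v=n captures n's value at definition time.
Step 2: thunks[5] was defined when n = 5, so v defaults to 5.
Step 3: result = 5 + 13 = 18 (default arg fixes the late binding issue)

The answer is 18.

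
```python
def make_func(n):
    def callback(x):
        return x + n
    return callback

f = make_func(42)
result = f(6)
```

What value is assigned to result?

Step 1: make_func(42) creates a closure that captures n = 42.
Step 2: f(6) calls the closure with x = 6, returning 6 + 42 = 48.
Step 3: result = 48

The answer is 48.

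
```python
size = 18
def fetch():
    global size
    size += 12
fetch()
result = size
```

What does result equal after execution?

Step 1: size = 18 globally.
Step 2: fetch() modifies global size: size += 12 = 30.
Step 3: result = 30

The answer is 30.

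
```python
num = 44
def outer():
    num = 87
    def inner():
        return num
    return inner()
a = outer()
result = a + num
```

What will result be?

Step 1: outer() has local num = 87. inner() reads from enclosing.
Step 2: outer() returns 87. Global num = 44 unchanged.
Step 3: result = 87 + 44 = 131

The answer is 131.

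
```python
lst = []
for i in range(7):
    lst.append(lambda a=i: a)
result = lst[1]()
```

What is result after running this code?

Step 1: Default argument a=i captures i's value at each iteration.
Step 2: lst[1] captured a = 1 when i was 1.
Step 3: result = 1

The answer is 1.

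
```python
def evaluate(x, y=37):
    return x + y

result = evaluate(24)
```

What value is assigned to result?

Step 1: evaluate(24) uses default y = 37.
Step 2: Returns 24 + 37 = 61.
Step 3: result = 61

The answer is 61.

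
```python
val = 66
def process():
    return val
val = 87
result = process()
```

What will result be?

Step 1: val is first set to 66, then reassigned to 87.
Step 2: process() is called after the reassignment, so it looks up the current global val = 87.
Step 3: result = 87

The answer is 87.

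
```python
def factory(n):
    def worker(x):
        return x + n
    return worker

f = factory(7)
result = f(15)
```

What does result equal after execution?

Step 1: factory(7) creates a closure that captures n = 7.
Step 2: f(15) calls the closure with x = 15, returning 15 + 7 = 22.
Step 3: result = 22

The answer is 22.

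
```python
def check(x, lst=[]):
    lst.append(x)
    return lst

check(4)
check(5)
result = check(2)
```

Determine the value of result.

Step 1: Mutable default argument gotcha! The list [] is created once.
Step 2: Each call appends to the SAME list: [4], [4, 5], [4, 5, 2].
Step 3: result = [4, 5, 2]

The answer is [4, 5, 2].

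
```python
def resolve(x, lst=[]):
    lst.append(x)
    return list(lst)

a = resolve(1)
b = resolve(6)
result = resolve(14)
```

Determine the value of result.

Step 1: Default list is shared. list() creates copies for return values.
Step 2: Internal list grows: [1] -> [1, 6] -> [1, 6, 14].
Step 3: result = [1, 6, 14]

The answer is [1, 6, 14].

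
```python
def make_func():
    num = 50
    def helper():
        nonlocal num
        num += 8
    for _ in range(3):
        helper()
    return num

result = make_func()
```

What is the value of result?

Step 1: num = 50.
Step 2: helper() is called 3 times in a loop, each adding 8 via nonlocal.
Step 3: num = 50 + 8 * 3 = 74

The answer is 74.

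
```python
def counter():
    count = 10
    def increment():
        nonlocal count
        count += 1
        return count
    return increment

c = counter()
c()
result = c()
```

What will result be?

Step 1: counter() creates closure with count = 10.
Step 2: Each c() call increments count via nonlocal. After 2 calls: 10 + 2 = 12.
Step 3: result = 12

The answer is 12.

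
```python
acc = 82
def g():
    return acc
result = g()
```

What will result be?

Step 1: acc = 82 is defined in the global scope.
Step 2: g() looks up acc. No local acc exists, so Python checks the global scope via LEGB rule and finds acc = 82.
Step 3: result = 82

The answer is 82.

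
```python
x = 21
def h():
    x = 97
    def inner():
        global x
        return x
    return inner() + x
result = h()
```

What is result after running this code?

Step 1: Global x = 21. h() shadows with local x = 97.
Step 2: inner() uses global keyword, so inner() returns global x = 21.
Step 3: h() returns 21 + 97 = 118

The answer is 118.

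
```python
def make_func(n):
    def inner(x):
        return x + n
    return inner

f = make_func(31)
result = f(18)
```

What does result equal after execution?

Step 1: make_func(31) creates a closure that captures n = 31.
Step 2: f(18) calls the closure with x = 18, returning 18 + 31 = 49.
Step 3: result = 49

The answer is 49.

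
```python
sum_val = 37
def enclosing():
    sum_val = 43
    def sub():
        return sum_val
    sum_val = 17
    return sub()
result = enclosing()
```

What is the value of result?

Step 1: enclosing() sets sum_val = 43, then later sum_val = 17.
Step 2: sub() is called after sum_val is reassigned to 17. Closures capture variables by reference, not by value.
Step 3: result = 17

The answer is 17.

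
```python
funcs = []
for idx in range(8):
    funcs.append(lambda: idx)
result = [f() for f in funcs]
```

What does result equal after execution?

Step 1: All 8 lambdas share the same variable idx.
Step 2: After the loop, idx = 7.
Step 3: Each call returns 7. result = [7, 7, 7, 7, 7, 7, 7, 7]

The answer is [7, 7, 7, 7, 7, 7, 7, 7].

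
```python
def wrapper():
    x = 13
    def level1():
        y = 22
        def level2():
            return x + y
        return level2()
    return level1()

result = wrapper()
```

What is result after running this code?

Step 1: x = 13 in wrapper. y = 22 in level1.
Step 2: level2() reads x = 13 and y = 22 from enclosing scopes.
Step 3: result = 13 + 22 = 35

The answer is 35.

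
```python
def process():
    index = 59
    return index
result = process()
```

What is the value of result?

Step 1: process() defines index = 59 in its local scope.
Step 2: return index finds the local variable index = 59.
Step 3: result = 59

The answer is 59.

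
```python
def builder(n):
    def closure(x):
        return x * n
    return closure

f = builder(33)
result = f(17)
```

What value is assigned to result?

Step 1: builder(33) creates a closure capturing n = 33.
Step 2: f(17) computes 17 * 33 = 561.
Step 3: result = 561

The answer is 561.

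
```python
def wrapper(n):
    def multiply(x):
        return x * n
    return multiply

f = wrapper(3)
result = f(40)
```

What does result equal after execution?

Step 1: wrapper(3) returns multiply closure with n = 3.
Step 2: f(40) computes 40 * 3 = 120.
Step 3: result = 120

The answer is 120.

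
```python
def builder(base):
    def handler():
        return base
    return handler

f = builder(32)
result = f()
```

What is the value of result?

Step 1: builder(32) creates closure capturing base = 32.
Step 2: f() returns the captured base = 32.
Step 3: result = 32

The answer is 32.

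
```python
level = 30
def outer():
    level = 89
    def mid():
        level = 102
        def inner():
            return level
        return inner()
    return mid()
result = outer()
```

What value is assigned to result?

Step 1: Three levels of shadowing: global 30, outer 89, mid 102.
Step 2: inner() finds level = 102 in enclosing mid() scope.
Step 3: result = 102

The answer is 102.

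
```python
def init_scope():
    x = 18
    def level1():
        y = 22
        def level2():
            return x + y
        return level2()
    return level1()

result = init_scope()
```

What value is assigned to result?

Step 1: x = 18 in init_scope. y = 22 in level1.
Step 2: level2() reads x = 18 and y = 22 from enclosing scopes.
Step 3: result = 18 + 22 = 40

The answer is 40.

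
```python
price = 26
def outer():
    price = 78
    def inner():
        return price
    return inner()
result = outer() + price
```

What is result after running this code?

Step 1: Global price = 26. outer() shadows with price = 78.
Step 2: inner() returns enclosing price = 78. outer() = 78.
Step 3: result = 78 + global price (26) = 104

The answer is 104.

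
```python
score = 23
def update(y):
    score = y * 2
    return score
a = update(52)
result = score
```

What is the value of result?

Step 1: Global score = 23.
Step 2: update(52) creates local score = 52 * 2 = 104.
Step 3: Global score unchanged because no global keyword. result = 23

The answer is 23.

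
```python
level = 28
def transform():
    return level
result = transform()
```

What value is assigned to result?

Step 1: level = 28 is defined in the global scope.
Step 2: transform() looks up level. No local level exists, so Python checks the global scope via LEGB rule and finds level = 28.
Step 3: result = 28

The answer is 28.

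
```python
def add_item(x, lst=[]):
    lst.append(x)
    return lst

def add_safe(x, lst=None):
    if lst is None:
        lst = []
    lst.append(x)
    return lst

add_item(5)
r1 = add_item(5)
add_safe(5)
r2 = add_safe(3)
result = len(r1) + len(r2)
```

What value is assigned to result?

Step 1: add_item shares mutable default: after 2 calls, lst = [5, 5], len = 2.
Step 2: add_safe creates fresh list each time: r2 = [3], len = 1.
Step 3: result = 2 + 1 = 3

The answer is 3.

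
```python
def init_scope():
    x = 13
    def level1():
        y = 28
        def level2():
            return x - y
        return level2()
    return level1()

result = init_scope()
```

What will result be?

Step 1: x = 13 in init_scope. y = 28 in level1.
Step 2: level2() reads x = 13 and y = 28 from enclosing scopes.
Step 3: result = 13 - 28 = -15

The answer is -15.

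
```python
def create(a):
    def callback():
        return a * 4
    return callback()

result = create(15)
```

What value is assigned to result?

Step 1: create(15) binds parameter a = 15.
Step 2: callback() accesses a = 15 from enclosing scope.
Step 3: result = 15 * 4 = 60

The answer is 60.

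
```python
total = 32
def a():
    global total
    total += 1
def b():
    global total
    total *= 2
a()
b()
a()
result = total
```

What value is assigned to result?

Step 1: total = 32.
Step 2: a(): total = 32 + 1 = 33.
Step 3: b(): total = 33 * 2 = 66.
Step 4: a(): total = 66 + 1 = 67

The answer is 67.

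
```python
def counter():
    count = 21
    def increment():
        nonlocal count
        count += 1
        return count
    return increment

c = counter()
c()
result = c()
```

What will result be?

Step 1: counter() creates closure with count = 21.
Step 2: Each c() call increments count via nonlocal. After 2 calls: 21 + 2 = 23.
Step 3: result = 23

The answer is 23.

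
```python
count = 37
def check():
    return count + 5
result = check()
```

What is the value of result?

Step 1: count = 37 is defined globally.
Step 2: check() looks up count from global scope = 37, then computes 37 + 5 = 42.
Step 3: result = 42

The answer is 42.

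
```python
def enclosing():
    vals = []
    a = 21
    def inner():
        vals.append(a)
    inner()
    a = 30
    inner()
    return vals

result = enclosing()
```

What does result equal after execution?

Step 1: a = 21. inner() appends current a to vals.
Step 2: First inner(): appends 21. Then a = 30.
Step 3: Second inner(): appends 30 (closure sees updated a). result = [21, 30]

The answer is [21, 30].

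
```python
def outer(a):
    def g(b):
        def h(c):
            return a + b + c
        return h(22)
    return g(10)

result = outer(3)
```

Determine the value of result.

Step 1: a = 3, b = 10, c = 22 across three nested scopes.
Step 2: h() accesses all three via LEGB rule.
Step 3: result = 3 + 10 + 22 = 35

The answer is 35.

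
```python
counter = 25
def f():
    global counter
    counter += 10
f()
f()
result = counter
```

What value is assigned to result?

Step 1: counter = 25.
Step 2: First f(): counter = 25 + 10 = 35.
Step 3: Second f(): counter = 35 + 10 = 45. result = 45

The answer is 45.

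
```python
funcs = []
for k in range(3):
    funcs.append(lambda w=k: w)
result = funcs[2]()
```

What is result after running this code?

Step 1: Default argument w=k captures k's value at each iteration.
Step 2: funcs[2] captured w = 2 when k was 2.
Step 3: result = 2

The answer is 2.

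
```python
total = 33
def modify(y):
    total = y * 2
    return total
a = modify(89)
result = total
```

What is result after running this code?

Step 1: Global total = 33.
Step 2: modify(89) creates local total = 89 * 2 = 178.
Step 3: Global total unchanged because no global keyword. result = 33

The answer is 33.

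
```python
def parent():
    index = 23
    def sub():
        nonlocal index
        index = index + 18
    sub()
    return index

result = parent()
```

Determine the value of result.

Step 1: parent() sets index = 23.
Step 2: sub() uses nonlocal to modify index in parent's scope: index = 23 + 18 = 41.
Step 3: parent() returns the modified index = 41

The answer is 41.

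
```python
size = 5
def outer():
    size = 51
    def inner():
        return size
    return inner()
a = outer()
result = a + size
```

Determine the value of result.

Step 1: outer() has local size = 51. inner() reads from enclosing.
Step 2: outer() returns 51. Global size = 5 unchanged.
Step 3: result = 51 + 5 = 56

The answer is 56.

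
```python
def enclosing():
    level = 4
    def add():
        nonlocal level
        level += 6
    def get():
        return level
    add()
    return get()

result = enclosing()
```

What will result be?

Step 1: level = 4. add() modifies it via nonlocal, get() reads it.
Step 2: add() makes level = 4 + 6 = 10.
Step 3: get() returns 10. result = 10

The answer is 10.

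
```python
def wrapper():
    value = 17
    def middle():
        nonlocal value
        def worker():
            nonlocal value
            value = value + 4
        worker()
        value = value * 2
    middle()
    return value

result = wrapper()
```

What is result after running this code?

Step 1: value = 17.
Step 2: worker() adds 4: value = 17 + 4 = 21.
Step 3: middle() doubles: value = 21 * 2 = 42.
Step 4: result = 42

The answer is 42.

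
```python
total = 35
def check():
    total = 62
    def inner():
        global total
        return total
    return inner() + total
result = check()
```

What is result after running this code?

Step 1: Global total = 35. check() shadows with local total = 62.
Step 2: inner() uses global keyword, so inner() returns global total = 35.
Step 3: check() returns 35 + 62 = 97

The answer is 97.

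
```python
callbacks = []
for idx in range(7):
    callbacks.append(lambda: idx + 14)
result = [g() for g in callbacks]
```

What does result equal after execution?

Step 1: All lambdas capture idx by reference. After the loop, idx = 6.
Step 2: Each call returns 6 + 14 = 20.
Step 3: result = [20, 20, 20, 20, 20, 20, 20]

The answer is [20, 20, 20, 20, 20, 20, 20].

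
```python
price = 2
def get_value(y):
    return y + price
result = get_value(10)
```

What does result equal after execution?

Step 1: price = 2 is defined globally.
Step 2: get_value(10) uses parameter y = 10 and looks up price from global scope = 2.
Step 3: result = 10 + 2 = 12

The answer is 12.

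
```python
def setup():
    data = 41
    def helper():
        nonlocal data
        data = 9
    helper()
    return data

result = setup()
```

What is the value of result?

Step 1: setup() sets data = 41.
Step 2: helper() uses nonlocal to reassign data = 9.
Step 3: result = 9

The answer is 9.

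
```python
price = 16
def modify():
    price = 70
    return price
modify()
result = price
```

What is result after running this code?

Step 1: Global price = 16.
Step 2: modify() creates local price = 70 (shadow, not modification).
Step 3: After modify() returns, global price is unchanged. result = 16

The answer is 16.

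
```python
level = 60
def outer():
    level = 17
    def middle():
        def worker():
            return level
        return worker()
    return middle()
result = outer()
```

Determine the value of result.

Step 1: outer() defines level = 17. middle() and worker() have no local level.
Step 2: worker() checks local (none), enclosing middle() (none), enclosing outer() and finds level = 17.
Step 3: result = 17

The answer is 17.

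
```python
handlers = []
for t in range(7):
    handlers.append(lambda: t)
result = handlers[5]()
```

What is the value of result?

Step 1: The loop creates 7 lambdas, all referencing the same variable t.
Step 2: After the loop, t = 6 (final value).
Step 3: handlers[5]() looks up t at call time and finds 6. This is the late binding gotcha. result = 6

The answer is 6.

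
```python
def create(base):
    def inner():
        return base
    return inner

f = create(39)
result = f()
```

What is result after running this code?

Step 1: create(39) creates closure capturing base = 39.
Step 2: f() returns the captured base = 39.
Step 3: result = 39

The answer is 39.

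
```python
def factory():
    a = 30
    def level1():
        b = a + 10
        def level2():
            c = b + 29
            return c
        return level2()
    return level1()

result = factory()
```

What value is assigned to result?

Step 1: a = 30. b = a + 10 = 40.
Step 2: c = b + 29 = 40 + 29 = 69.
Step 3: result = 69

The answer is 69.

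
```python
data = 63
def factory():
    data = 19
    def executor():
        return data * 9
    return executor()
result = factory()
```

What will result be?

Step 1: factory() shadows global data with data = 19.
Step 2: executor() finds data = 19 in enclosing scope, computes 19 * 9 = 171.
Step 3: result = 171

The answer is 171.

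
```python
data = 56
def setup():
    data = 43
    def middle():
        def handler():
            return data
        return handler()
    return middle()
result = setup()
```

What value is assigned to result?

Step 1: setup() defines data = 43. middle() and handler() have no local data.
Step 2: handler() checks local (none), enclosing middle() (none), enclosing setup() and finds data = 43.
Step 3: result = 43

The answer is 43.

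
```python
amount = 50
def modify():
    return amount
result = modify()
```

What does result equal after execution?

Step 1: amount = 50 is defined in the global scope.
Step 2: modify() looks up amount. No local amount exists, so Python checks the global scope via LEGB rule and finds amount = 50.
Step 3: result = 50

The answer is 50.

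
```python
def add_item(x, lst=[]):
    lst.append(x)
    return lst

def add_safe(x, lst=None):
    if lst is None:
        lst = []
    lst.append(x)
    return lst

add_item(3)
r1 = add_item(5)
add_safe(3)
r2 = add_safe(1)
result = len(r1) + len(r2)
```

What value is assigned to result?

Step 1: add_item shares mutable default: after 2 calls, lst = [3, 5], len = 2.
Step 2: add_safe creates fresh list each time: r2 = [1], len = 1.
Step 3: result = 2 + 1 = 3

The answer is 3.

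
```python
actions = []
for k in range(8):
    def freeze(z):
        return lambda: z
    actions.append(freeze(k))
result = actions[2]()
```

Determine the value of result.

Step 1: freeze(k) creates a new scope capturing z = k at call time.
Step 2: actions[2] = freeze(2), so its lambda captures z = 2.
Step 3: result = 2 (closure factory fixes late binding)

The answer is 2.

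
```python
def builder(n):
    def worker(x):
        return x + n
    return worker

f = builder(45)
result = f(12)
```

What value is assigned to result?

Step 1: builder(45) creates a closure that captures n = 45.
Step 2: f(12) calls the closure with x = 12, returning 12 + 45 = 57.
Step 3: result = 57

The answer is 57.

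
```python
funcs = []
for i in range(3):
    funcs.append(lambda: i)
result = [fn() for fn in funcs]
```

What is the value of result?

Step 1: All 3 lambdas share the same variable i.
Step 2: After the loop, i = 2.
Step 3: Each call returns 2. result = [2, 2, 2]

The answer is [2, 2, 2].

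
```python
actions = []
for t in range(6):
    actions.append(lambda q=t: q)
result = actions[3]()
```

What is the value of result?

Step 1: Default argument q=t captures t's value at each iteration.
Step 2: actions[3] captured q = 3 when t was 3.
Step 3: result = 3

The answer is 3.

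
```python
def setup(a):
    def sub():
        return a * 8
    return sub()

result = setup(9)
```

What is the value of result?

Step 1: setup(9) binds parameter a = 9.
Step 2: sub() accesses a = 9 from enclosing scope.
Step 3: result = 9 * 8 = 72

The answer is 72.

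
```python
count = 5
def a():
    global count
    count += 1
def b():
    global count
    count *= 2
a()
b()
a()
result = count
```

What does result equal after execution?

Step 1: count = 5.
Step 2: a(): count = 5 + 1 = 6.
Step 3: b(): count = 6 * 2 = 12.
Step 4: a(): count = 12 + 1 = 13

The answer is 13.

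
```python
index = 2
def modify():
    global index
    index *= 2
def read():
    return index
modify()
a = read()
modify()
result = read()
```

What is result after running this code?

Step 1: index = 2.
Step 2: First modify(): index = 2 * 2 = 4.
Step 3: Second modify(): index = 4 * 2 = 8.
Step 4: read() returns 8

The answer is 8.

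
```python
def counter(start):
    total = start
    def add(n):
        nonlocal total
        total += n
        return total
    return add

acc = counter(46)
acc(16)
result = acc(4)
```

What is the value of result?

Step 1: counter(46) creates closure with total = 46.
Step 2: First acc(16): total = 46 + 16 = 62.
Step 3: Second acc(4): total = 62 + 4 = 66. result = 66

The answer is 66.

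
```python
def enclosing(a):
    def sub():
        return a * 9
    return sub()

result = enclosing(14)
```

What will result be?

Step 1: enclosing(14) binds parameter a = 14.
Step 2: sub() accesses a = 14 from enclosing scope.
Step 3: result = 14 * 9 = 126

The answer is 126.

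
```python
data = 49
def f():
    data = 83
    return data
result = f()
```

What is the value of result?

Step 1: Global data = 49.
Step 2: f() creates local data = 83, shadowing the global.
Step 3: Returns local data = 83. result = 83

The answer is 83.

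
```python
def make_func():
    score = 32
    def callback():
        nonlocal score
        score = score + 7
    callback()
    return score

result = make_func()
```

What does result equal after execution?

Step 1: make_func() sets score = 32.
Step 2: callback() uses nonlocal to modify score in make_func's scope: score = 32 + 7 = 39.
Step 3: make_func() returns the modified score = 39

The answer is 39.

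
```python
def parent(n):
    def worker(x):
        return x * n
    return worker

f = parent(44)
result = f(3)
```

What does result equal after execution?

Step 1: parent(44) creates a closure capturing n = 44.
Step 2: f(3) computes 3 * 44 = 132.
Step 3: result = 132

The answer is 132.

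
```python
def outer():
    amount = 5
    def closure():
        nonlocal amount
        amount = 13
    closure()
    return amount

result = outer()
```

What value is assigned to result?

Step 1: outer() sets amount = 5.
Step 2: closure() uses nonlocal to reassign amount = 13.
Step 3: result = 13

The answer is 13.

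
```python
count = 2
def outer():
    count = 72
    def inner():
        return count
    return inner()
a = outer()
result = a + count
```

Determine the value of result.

Step 1: outer() has local count = 72. inner() reads from enclosing.
Step 2: outer() returns 72. Global count = 2 unchanged.
Step 3: result = 72 + 2 = 74

The answer is 74.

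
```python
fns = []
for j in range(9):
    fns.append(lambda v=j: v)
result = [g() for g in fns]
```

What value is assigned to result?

Step 1: Default arg v=j captures j at each iteration.
Step 2: Each lambda has its own default: 0, 1, ..., 8.
Step 3: result = [0, 1, 2, 3, 4, 5, 6, 7, 8]

The answer is [0, 1, 2, 3, 4, 5, 6, 7, 8].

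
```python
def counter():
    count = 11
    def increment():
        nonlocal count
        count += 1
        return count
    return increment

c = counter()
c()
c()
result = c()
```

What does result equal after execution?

Step 1: counter() creates closure with count = 11.
Step 2: Each c() call increments count via nonlocal. After 3 calls: 11 + 3 = 14.
Step 3: result = 14

The answer is 14.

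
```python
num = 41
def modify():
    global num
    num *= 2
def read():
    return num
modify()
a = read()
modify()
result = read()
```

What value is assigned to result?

Step 1: num = 41.
Step 2: First modify(): num = 41 * 2 = 82.
Step 3: Second modify(): num = 82 * 2 = 164.
Step 4: read() returns 164

The answer is 164.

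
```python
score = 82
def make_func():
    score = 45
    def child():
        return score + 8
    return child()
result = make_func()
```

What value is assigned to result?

Step 1: make_func() shadows global score with score = 45.
Step 2: child() finds score = 45 in enclosing scope, computes 45 + 8 = 53.
Step 3: result = 53

The answer is 53.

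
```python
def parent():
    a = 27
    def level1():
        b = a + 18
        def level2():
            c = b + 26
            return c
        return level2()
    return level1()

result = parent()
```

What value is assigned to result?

Step 1: a = 27. b = a + 18 = 45.
Step 2: c = b + 26 = 45 + 26 = 71.
Step 3: result = 71

The answer is 71.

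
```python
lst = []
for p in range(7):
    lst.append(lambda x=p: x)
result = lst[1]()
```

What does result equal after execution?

Step 1: Default argument x=p captures p's value at each iteration.
Step 2: lst[1] captured x = 1 when p was 1.
Step 3: result = 1

The answer is 1.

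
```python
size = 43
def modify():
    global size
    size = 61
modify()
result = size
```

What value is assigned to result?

Step 1: size = 43 globally.
Step 2: modify() declares global size and sets it to 61.
Step 3: After modify(), global size = 61. result = 61

The answer is 61.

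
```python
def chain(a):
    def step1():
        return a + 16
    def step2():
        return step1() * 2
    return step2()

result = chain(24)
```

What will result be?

Step 1: chain(24) captures a = 24.
Step 2: step2() calls step1() which returns 24 + 16 = 40.
Step 3: step2() returns 40 * 2 = 80

The answer is 80.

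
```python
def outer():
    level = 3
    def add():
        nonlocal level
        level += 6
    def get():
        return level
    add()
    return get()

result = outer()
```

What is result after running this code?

Step 1: level = 3. add() modifies it via nonlocal, get() reads it.
Step 2: add() makes level = 3 + 6 = 9.
Step 3: get() returns 9. result = 9

The answer is 9.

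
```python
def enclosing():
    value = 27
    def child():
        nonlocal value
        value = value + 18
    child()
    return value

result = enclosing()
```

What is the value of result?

Step 1: enclosing() sets value = 27.
Step 2: child() uses nonlocal to modify value in enclosing's scope: value = 27 + 18 = 45.
Step 3: enclosing() returns the modified value = 45

The answer is 45.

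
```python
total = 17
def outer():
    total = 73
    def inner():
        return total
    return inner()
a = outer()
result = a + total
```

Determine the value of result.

Step 1: outer() has local total = 73. inner() reads from enclosing.
Step 2: outer() returns 73. Global total = 17 unchanged.
Step 3: result = 73 + 17 = 90

The answer is 90.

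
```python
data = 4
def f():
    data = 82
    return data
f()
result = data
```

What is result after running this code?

Step 1: Global data = 4.
Step 2: f() creates local data = 82 (shadow, not modification).
Step 3: After f() returns, global data is unchanged. result = 4

The answer is 4.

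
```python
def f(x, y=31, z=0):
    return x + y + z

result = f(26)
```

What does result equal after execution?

Step 1: f(26) uses defaults y = 31, z = 0.
Step 2: Returns 26 + 31 + 0 = 57.
Step 3: result = 57

The answer is 57.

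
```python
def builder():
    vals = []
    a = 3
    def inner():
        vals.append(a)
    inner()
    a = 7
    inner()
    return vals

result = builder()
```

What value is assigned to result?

Step 1: a = 3. inner() appends current a to vals.
Step 2: First inner(): appends 3. Then a = 7.
Step 3: Second inner(): appends 7 (closure sees updated a). result = [3, 7]

The answer is [3, 7].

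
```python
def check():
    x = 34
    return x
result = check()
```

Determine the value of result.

Step 1: check() defines x = 34 in its local scope.
Step 2: return x finds the local variable x = 34.
Step 3: result = 34

The answer is 34.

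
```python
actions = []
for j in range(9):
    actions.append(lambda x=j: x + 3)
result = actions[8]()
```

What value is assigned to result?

Step 1: Default argument x=j captures j's value at definition time.
Step 2: actions[8] was defined when j = 8, so x defaults to 8.
Step 3: result = 8 + 3 = 11 (default arg fixes the late binding issue)

The answer is 11.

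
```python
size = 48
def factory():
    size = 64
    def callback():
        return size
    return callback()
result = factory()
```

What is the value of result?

Step 1: size = 48 globally, but factory() defines size = 64 locally.
Step 2: callback() looks up size. Not in local scope, so checks enclosing scope (factory) and finds size = 64.
Step 3: result = 64

The answer is 64.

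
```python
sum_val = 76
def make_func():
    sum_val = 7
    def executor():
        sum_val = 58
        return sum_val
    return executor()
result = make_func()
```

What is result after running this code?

Step 1: Three scopes define sum_val: global (76), make_func (7), executor (58).
Step 2: executor() has its own local sum_val = 58, which shadows both enclosing and global.
Step 3: result = 58 (local wins in LEGB)

The answer is 58.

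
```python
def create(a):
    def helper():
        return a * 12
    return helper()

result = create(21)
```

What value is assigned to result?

Step 1: create(21) binds parameter a = 21.
Step 2: helper() accesses a = 21 from enclosing scope.
Step 3: result = 21 * 12 = 252

The answer is 252.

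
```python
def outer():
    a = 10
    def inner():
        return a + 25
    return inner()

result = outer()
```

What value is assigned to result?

Step 1: outer() defines a = 10.
Step 2: inner() reads a = 10 from enclosing scope, returns 10 + 25 = 35.
Step 3: result = 35

The answer is 35.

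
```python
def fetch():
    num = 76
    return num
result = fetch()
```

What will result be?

Step 1: fetch() defines num = 76 in its local scope.
Step 2: return num finds the local variable num = 76.
Step 3: result = 76

The answer is 76.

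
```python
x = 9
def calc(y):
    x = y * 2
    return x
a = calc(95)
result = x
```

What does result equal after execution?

Step 1: Global x = 9.
Step 2: calc(95) creates local x = 95 * 2 = 190.
Step 3: Global x unchanged because no global keyword. result = 9

The answer is 9.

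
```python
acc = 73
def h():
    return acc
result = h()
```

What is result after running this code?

Step 1: acc = 73 is defined in the global scope.
Step 2: h() looks up acc. No local acc exists, so Python checks the global scope via LEGB rule and finds acc = 73.
Step 3: result = 73

The answer is 73.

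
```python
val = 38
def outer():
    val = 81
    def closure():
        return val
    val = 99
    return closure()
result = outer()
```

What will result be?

Step 1: outer() sets val = 81, then later val = 99.
Step 2: closure() is called after val is reassigned to 99. Closures capture variables by reference, not by value.
Step 3: result = 99

The answer is 99.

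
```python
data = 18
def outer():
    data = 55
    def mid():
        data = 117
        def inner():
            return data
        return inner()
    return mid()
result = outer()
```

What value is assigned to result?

Step 1: Three levels of shadowing: global 18, outer 55, mid 117.
Step 2: inner() finds data = 117 in enclosing mid() scope.
Step 3: result = 117

The answer is 117.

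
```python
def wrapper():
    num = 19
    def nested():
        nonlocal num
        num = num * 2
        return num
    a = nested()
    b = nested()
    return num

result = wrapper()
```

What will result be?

Step 1: num starts at 19.
Step 2: First nested(): num = 19 * 2 = 38.
Step 3: Second nested(): num = 38 * 2 = 76.
Step 4: result = 76

The answer is 76.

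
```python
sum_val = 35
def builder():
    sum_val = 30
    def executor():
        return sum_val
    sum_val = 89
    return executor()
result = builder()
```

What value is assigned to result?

Step 1: builder() sets sum_val = 30, then later sum_val = 89.
Step 2: executor() is called after sum_val is reassigned to 89. Closures capture variables by reference, not by value.
Step 3: result = 89

The answer is 89.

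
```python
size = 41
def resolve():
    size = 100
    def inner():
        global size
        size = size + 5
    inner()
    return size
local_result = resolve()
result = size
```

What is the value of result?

Step 1: Global size = 41. resolve() creates local size = 100.
Step 2: inner() declares global size and adds 5: global size = 41 + 5 = 46.
Step 3: resolve() returns its local size = 100 (unaffected by inner).
Step 4: result = global size = 46

The answer is 46.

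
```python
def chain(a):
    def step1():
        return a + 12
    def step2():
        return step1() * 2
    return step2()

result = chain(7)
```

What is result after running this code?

Step 1: chain(7) captures a = 7.
Step 2: step2() calls step1() which returns 7 + 12 = 19.
Step 3: step2() returns 19 * 2 = 38

The answer is 38.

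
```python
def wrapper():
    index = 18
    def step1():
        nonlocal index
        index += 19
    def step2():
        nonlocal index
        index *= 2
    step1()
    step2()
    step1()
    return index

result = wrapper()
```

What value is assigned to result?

Step 1: index = 18.
Step 2: step1(): index = 18 + 19 = 37.
Step 3: step2(): index = 37 * 2 = 74.
Step 4: step1(): index = 74 + 19 = 93. result = 93

The answer is 93.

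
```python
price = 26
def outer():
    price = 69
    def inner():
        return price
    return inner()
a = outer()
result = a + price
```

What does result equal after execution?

Step 1: outer() has local price = 69. inner() reads from enclosing.
Step 2: outer() returns 69. Global price = 26 unchanged.
Step 3: result = 69 + 26 = 95

The answer is 95.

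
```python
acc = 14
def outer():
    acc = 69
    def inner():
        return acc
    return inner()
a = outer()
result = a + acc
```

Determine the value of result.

Step 1: outer() has local acc = 69. inner() reads from enclosing.
Step 2: outer() returns 69. Global acc = 14 unchanged.
Step 3: result = 69 + 14 = 83

The answer is 83.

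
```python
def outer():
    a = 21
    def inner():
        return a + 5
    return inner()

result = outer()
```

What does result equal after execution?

Step 1: outer() defines a = 21.
Step 2: inner() reads a = 21 from enclosing scope, returns 21 + 5 = 26.
Step 3: result = 26

The answer is 26.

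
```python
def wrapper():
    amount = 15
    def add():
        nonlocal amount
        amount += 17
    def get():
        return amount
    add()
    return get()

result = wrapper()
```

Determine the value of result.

Step 1: amount = 15. add() modifies it via nonlocal, get() reads it.
Step 2: add() makes amount = 15 + 17 = 32.
Step 3: get() returns 32. result = 32

The answer is 32.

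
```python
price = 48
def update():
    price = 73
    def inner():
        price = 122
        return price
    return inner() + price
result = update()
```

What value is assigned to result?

Step 1: update() has local price = 73. inner() has local price = 122.
Step 2: inner() returns its local price = 122.
Step 3: update() returns 122 + its own price (73) = 195

The answer is 195.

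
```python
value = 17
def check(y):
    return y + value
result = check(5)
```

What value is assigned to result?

Step 1: value = 17 is defined globally.
Step 2: check(5) uses parameter y = 5 and looks up value from global scope = 17.
Step 3: result = 5 + 17 = 22

The answer is 22.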